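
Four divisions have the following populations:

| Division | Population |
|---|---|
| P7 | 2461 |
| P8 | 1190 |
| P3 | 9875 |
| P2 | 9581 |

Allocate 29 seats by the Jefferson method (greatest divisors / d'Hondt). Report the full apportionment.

Standard divisor 23107/29 ≈ 796.793; standard quotas: P7 3.089, P8 1.493, P3 12.393, P2 12.024.
Rounding down gives 3, 1, 12, 12 = 28 seats, so the divisor must be adjusted.
With modified divisor 750: modified quotas P7 3.281, P8 1.587, P3 13.167, P2 12.775.
Rounding down: P7 3, P8 1, P3 13, P2 12 (total 29).

P7 3, P8 1, P3 13, P2 12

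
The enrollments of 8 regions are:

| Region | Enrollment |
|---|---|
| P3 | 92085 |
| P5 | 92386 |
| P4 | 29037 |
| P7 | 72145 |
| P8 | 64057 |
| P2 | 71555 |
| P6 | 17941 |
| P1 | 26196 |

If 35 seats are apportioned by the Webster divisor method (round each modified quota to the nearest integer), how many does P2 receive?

5

Standard divisor 465402/35 ≈ 13297.2; standard quotas: P3 6.925, P5 6.948, P4 2.184, P7 5.426, P8 4.817, P2 5.381, P6 1.349, P1 1.970.
Rounding to the nearest integer gives 7, 7, 2, 5, 5, 5, 1, 2 = 34 seats, so the divisor must be adjusted.
With modified divisor 13060: modified quotas P3 7.051, P5 7.074, P4 2.223, P7 5.524, P8 4.905, P2 5.479, P6 1.374, P1 2.006.
Rounding to the nearest integer: P3 7, P5 7, P4 2, P7 6, P8 5, P2 5, P6 1, P1 2 (total 35).
P2 receives 5.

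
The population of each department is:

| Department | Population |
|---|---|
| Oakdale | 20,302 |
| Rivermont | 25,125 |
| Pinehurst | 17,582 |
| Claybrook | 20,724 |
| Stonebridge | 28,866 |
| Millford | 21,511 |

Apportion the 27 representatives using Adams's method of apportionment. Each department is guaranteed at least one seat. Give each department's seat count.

Standard divisor 134110/27 ≈ 4967.037; standard quotas: Oakdale 4.087, Rivermont 5.058, Pinehurst 3.540, Claybrook 4.172, Stonebridge 5.812, Millford 4.331.
Rounding up gives 5, 6, 4, 5, 6, 5 = 31 seats, so the divisor must be adjusted.
With modified divisor 5600: modified quotas Oakdale 3.625, Rivermont 4.487, Pinehurst 3.140, Claybrook 3.701, Stonebridge 5.155, Millford 3.841.
Rounding up: Oakdale 4, Rivermont 5, Pinehurst 4, Claybrook 4, Stonebridge 6, Millford 4 (total 27).

Oakdale 4; Rivermont 5; Pinehurst 4; Claybrook 4; Stonebridge 6; Millford 4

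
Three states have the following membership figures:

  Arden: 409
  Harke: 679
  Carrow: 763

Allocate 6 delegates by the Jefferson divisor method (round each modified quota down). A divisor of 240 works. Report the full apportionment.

With modified divisor 240: modified quotas Arden 1.704, Harke 2.829, Carrow 3.179.
Rounding down: Arden 1, Harke 2, Carrow 3 (total 6).

Arden 1, Harke 2, Carrow 3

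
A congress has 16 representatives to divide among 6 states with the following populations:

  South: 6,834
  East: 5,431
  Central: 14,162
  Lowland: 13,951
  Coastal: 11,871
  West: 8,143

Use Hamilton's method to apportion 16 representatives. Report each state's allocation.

Total 60392; standard divisor 60392/16 ≈ 3774.5.
Standard quotas: South 1.8106, East 1.4389, Central 3.7520, Lowland 3.6961, Coastal 3.1451, West 2.1574.
Lower quotas: South 1, East 1, Central 3, Lowland 3, Coastal 3, West 2 (sum 13, leaving 3 seats).
Remainders in descending order: South 0.8106, Central 0.7520, Lowland 0.6961, East 0.4389, West 0.1574, Coastal 0.1451.
The surplus seats go to South, Central, Lowland.

South 2; East 1; Central 4; Lowland 4; Coastal 3; West 2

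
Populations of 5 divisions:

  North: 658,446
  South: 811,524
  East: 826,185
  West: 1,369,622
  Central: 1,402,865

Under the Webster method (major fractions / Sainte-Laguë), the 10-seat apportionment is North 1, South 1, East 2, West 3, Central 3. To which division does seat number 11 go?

Priority for the next seat is population ÷ (current seats + 0.5).
Priorities: North 438964.000, South 541016.000, East 330474.000, West 391320.571, Central 400818.571.
Highest priority: South.

South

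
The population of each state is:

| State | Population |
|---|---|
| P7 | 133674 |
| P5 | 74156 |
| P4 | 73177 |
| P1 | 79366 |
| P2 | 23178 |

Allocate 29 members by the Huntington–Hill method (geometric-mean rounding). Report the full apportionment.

With divisor 13450: modified quotas P7 9.939, P5 5.513, P4 5.441, P1 5.901, P2 1.723.
Geometric-mean thresholds: P7 √(9·10)=9.487, P5 √(5·6)=5.477, P4 √(5·6)=5.477, P1 √(5·6)=5.477, P2 √(1·2)=1.414.
Each quota rounded against its threshold gives P7 10, P5 6, P4 5, P1 6, P2 2 (total 29).

P7: 10, P5: 6, P4: 5, P1: 6, P2: 2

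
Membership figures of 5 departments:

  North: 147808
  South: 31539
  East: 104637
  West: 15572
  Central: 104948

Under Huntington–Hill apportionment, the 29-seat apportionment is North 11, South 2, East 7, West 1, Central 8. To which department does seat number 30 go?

Priority for the next seat is population ÷ (√(s·(s+1))).
Priorities: North 12865.035, South 12875.743, East 13982.707, West 11011.067, Central 12368.240.
Highest priority: East.

East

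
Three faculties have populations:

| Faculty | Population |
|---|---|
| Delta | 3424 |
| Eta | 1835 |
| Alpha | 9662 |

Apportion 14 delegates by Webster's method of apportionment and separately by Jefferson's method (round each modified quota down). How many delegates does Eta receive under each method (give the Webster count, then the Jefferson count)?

Webster: Delta 3, Eta 2, Alpha 9.
Jefferson: Delta 3, Eta 1, Alpha 10.
Eta gets 2 under Webster and 1 under Jefferson.

2 and 1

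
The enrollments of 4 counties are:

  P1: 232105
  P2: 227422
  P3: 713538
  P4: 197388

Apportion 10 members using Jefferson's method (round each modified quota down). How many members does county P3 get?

6

Standard divisor 1370453/10 ≈ 137045.3; standard quotas: P1 1.694, P2 1.659, P3 5.207, P4 1.440.
Rounding down gives 1, 1, 5, 1 = 8 seats, so the divisor must be adjusted.
With modified divisor 114900: modified quotas P1 2.020, P2 1.979, P3 6.210, P4 1.718.
Rounding down: P1 2, P2 1, P3 6, P4 1 (total 10).
P3 receives 6.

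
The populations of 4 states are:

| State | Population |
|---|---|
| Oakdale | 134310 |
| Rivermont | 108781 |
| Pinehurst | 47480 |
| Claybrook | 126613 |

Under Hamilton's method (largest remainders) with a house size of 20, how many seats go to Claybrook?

6

Standard divisor: 417184 ÷ 20 ≈ 20859.2.
Standard quotas: Oakdale 6.4389, Rivermont 5.2150, Pinehurst 2.2762, Claybrook 6.0699.
Lower quotas: Oakdale 6, Rivermont 5, Pinehurst 2, Claybrook 6 (sum 19, leaving 1 seat).
Remainders in descending order: Oakdale 0.4389, Pinehurst 0.2762, Rivermont 0.2150, Claybrook 0.0699.
Largest remainder: Oakdale receives the extra seat.
Claybrook receives 6.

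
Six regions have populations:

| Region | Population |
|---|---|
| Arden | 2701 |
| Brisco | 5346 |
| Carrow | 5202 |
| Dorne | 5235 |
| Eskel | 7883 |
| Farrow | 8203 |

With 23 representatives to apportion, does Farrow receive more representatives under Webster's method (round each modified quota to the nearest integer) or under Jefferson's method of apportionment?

Jefferson

Webster: Arden 2, Brisco 4, Carrow 3, Dorne 4, Eskel 5, Farrow 5.
Jefferson: Arden 2, Brisco 4, Carrow 3, Dorne 3, Eskel 5, Farrow 6.
Farrow gets 5 under Webster and 6 under Jefferson.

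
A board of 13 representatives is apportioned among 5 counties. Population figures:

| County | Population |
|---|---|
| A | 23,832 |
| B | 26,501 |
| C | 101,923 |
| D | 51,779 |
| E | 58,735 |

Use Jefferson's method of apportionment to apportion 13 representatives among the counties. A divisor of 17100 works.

A: 1, B: 1, C: 5, D: 3, E: 3

With modified divisor 17100: modified quotas A 1.394, B 1.550, C 5.960, D 3.028, E 3.435.
Rounding down: A 1, B 1, C 5, D 3, E 3 (total 13).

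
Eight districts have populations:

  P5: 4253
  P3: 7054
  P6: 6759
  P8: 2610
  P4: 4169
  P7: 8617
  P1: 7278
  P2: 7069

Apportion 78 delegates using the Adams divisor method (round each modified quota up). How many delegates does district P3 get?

11

Standard divisor 47809/78 ≈ 612.936; standard quotas: P5 6.939, P3 11.509, P6 11.027, P8 4.258, P4 6.802, P7 14.059, P1 11.874, P2 11.533.
Rounding up gives 7, 12, 12, 5, 7, 15, 12, 12 = 82 seats, so the divisor must be adjusted.
With modified divisor 648: modified quotas P5 6.563, P3 10.886, P6 10.431, P8 4.028, P4 6.434, P7 13.298, P1 11.231, P2 10.909.
Rounding up: P5 7, P3 11, P6 11, P8 5, P4 7, P7 14, P1 12, P2 11 (total 78).
P3 receives 11.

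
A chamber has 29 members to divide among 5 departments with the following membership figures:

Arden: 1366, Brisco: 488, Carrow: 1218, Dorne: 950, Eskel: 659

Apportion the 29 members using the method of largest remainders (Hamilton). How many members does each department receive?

Total 4681; standard divisor 4681/29 ≈ 161.414.
Standard quotas: Arden 8.463, Brisco 3.023, Carrow 7.546, Dorne 5.885, Eskel 4.083.
Lower quotas: Arden 8, Brisco 3, Carrow 7, Dorne 5, Eskel 4 (sum 27, leaving 2 seats).
Remainders in descending order: Dorne 0.885, Carrow 0.546, Arden 0.463, Eskel 0.083, Brisco 0.023.
The surplus seats go to Dorne, Carrow.

Arden: 8; Brisco: 3; Carrow: 8; Dorne: 6; Eskel: 4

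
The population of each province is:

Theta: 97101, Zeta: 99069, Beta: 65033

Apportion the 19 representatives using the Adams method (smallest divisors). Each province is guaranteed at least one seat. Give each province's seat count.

Theta 7, Zeta 7, Beta 5

Standard divisor 261203/19 ≈ 13747.526; standard quotas: Theta 7.063, Zeta 7.206, Beta 4.731.
Rounding up gives 8, 8, 5 = 21 seats, so the divisor must be adjusted.
With modified divisor 15200: modified quotas Theta 6.388, Zeta 6.518, Beta 4.278.
Rounding up: Theta 7, Zeta 7, Beta 5 (total 19).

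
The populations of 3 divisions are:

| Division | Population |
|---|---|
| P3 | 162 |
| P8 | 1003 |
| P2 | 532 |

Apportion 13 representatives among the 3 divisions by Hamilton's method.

The standard divisor is 1697/13 ≈ 130.538.
Standard quotas: P3 1.241, P8 7.684, P2 4.075.
Lower quotas: P3 1, P8 7, P2 4 (sum 12, leaving 1 seat).
Remainders in descending order: P8 0.684, P3 0.241, P2 0.075.
The surplus seat goes to P8.

P3: 1; P8: 8; P2: 4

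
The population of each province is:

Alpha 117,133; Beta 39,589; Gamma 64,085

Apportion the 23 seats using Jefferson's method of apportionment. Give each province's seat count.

Standard divisor 220807/23 ≈ 9600.304; standard quotas: Alpha 12.201, Beta 4.124, Gamma 6.675.
Rounding down gives 12, 4, 6 = 22 seats, so the divisor must be adjusted.
With modified divisor 9100: modified quotas Alpha 12.872, Beta 4.350, Gamma 7.042.
Rounding down: Alpha 12, Beta 4, Gamma 7 (total 23).

Alpha 12, Beta 4, Gamma 7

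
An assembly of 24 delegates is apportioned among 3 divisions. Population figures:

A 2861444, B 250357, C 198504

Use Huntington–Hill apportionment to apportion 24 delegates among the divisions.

A: 20, B: 2, C: 2

With divisor 139994: modified quotas A 20.440, B 1.788, C 1.418.
Geometric-mean thresholds: A √(20·21)=20.494, B √(1·2)=1.414, C √(1·2)=1.414.
Each quota rounded against its threshold gives A 20, B 2, C 2 (total 24).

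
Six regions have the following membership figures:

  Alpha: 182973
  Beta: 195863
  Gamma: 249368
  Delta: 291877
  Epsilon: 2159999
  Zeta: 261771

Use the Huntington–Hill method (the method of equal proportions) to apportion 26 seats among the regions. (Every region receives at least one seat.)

Alpha 1, Beta 2, Gamma 2, Delta 2, Epsilon 17, Zeta 2

With divisor 130175: modified quotas Alpha 1.406, Beta 1.505, Gamma 1.916, Delta 2.242, Epsilon 16.593, Zeta 2.011.
Geometric-mean thresholds: Alpha √(1·2)=1.414, Beta √(1·2)=1.414, Gamma √(1·2)=1.414, Delta √(2·3)=2.449, Epsilon √(16·17)=16.492, Zeta √(2·3)=2.449.
Each quota rounded against its threshold gives Alpha 1, Beta 2, Gamma 2, Delta 2, Epsilon 17, Zeta 2 (total 26).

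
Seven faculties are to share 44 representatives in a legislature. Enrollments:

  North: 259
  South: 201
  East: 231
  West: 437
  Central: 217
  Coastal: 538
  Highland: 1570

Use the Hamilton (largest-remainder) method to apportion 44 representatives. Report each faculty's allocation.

North 3; South 2; East 3; West 6; Central 3; Coastal 7; Highland 20

Total 3453; standard divisor 3453/44 ≈ 78.477.
Standard quotas: North 3.300, South 2.561, East 2.944, West 5.568, Central 2.765, Coastal 6.855, Highland 20.006.
Lower quotas: North 3, South 2, East 2, West 5, Central 2, Coastal 6, Highland 20 (sum 40, leaving 4 seats).
Remainders in descending order: East 0.944, Coastal 0.855, Central 0.765, West 0.568, South 0.561, North 0.300, Highland 0.006.
Largest remainders: East, Coastal, Central, West receive the extra seats.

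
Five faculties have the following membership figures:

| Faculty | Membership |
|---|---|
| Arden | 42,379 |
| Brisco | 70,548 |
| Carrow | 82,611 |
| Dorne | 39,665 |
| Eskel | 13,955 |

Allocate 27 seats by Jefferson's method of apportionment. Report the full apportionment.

Standard divisor 249158/27 ≈ 9228.074; standard quotas: Arden 4.592, Brisco 7.645, Carrow 8.952, Dorne 4.298, Eskel 1.512.
Rounding down gives 4, 7, 8, 4, 1 = 24 seats, so the divisor must be adjusted.
With modified divisor 8400: modified quotas Arden 5.045, Brisco 8.399, Carrow 9.835, Dorne 4.722, Eskel 1.661.
Rounding down: Arden 5, Brisco 8, Carrow 9, Dorne 4, Eskel 1 (total 27).

Arden 5; Brisco 8; Carrow 9; Dorne 4; Eskel 1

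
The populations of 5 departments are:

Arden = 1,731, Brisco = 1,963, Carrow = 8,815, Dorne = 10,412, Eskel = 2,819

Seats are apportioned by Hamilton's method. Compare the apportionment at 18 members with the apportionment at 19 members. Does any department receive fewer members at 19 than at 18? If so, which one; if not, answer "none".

At 18 seats: Arden 1, Brisco 2, Carrow 6, Dorne 7, Eskel 2.
At 19 seats: Arden 1, Brisco 1, Carrow 7, Dorne 8, Eskel 2.
Brisco drops from 2 to 1.

Brisco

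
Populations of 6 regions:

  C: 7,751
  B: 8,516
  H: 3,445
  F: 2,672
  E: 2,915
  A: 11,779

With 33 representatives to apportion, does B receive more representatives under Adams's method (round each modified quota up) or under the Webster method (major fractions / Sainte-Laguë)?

Webster

Adams: C 7, B 7, H 3, F 3, E 3, A 10.
Webster: C 7, B 8, H 3, F 2, E 3, A 10.
B gets 7 under Adams and 8 under Webster.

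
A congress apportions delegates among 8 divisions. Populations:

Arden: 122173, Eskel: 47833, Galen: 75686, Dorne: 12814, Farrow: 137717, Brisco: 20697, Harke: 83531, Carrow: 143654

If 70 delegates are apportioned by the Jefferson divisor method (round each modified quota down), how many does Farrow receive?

Standard divisor 644105/70 ≈ 9201.5; standard quotas: Arden 13.278, Eskel 5.198, Galen 8.225, Dorne 1.393, Farrow 14.967, Brisco 2.249, Harke 9.078, Carrow 15.612.
Rounding down gives 13, 5, 8, 1, 14, 2, 9, 15 = 67 seats, so the divisor must be adjusted.
With modified divisor 8700: modified quotas Arden 14.043, Eskel 5.498, Galen 8.700, Dorne 1.473, Farrow 15.830, Brisco 2.379, Harke 9.601, Carrow 16.512.
Rounding down: Arden 14, Eskel 5, Galen 8, Dorne 1, Farrow 15, Brisco 2, Harke 9, Carrow 16 (total 70).
Farrow receives 15.

15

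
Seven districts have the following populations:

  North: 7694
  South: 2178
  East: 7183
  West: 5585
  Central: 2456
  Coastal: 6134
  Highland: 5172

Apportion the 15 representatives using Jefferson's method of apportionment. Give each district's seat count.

Standard divisor 36402/15 ≈ 2426.8; standard quotas: North 3.170, South 0.897, East 2.960, West 2.301, Central 1.012, Coastal 2.528, Highland 2.131.
Rounding down gives 3, 0, 2, 2, 1, 2, 2 = 12 seats, so the divisor must be adjusted.
With modified divisor 2000: modified quotas North 3.847, South 1.089, East 3.591, West 2.792, Central 1.228, Coastal 3.067, Highland 2.586.
Rounding down: North 3, South 1, East 3, West 2, Central 1, Coastal 3, Highland 2 (total 15).

North 3; South 1; East 3; West 2; Central 1; Coastal 3; Highland 2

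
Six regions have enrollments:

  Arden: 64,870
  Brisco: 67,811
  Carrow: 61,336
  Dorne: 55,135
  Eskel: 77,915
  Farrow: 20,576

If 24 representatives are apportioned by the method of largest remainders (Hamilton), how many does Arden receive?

5

Standard divisor: 347643 ÷ 24 ≈ 14485.125.
Standard quotas: Arden 4.4784, Brisco 4.6814, Carrow 4.2344, Dorne 3.8063, Eskel 5.3790, Farrow 1.4205.
Lower quotas: Arden 4, Brisco 4, Carrow 4, Dorne 3, Eskel 5, Farrow 1 (sum 21, leaving 3 seats).
Remainders in descending order: Dorne 0.8063, Brisco 0.6814, Arden 0.4784, Farrow 0.4205, Eskel 0.3790, Carrow 0.2344.
The surplus seats go to Dorne, Brisco, Arden.
Arden receives 5.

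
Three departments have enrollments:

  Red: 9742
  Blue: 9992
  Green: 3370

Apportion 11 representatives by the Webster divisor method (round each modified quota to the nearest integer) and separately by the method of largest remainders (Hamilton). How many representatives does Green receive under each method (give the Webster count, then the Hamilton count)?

2 and 1

Webster: Red 4, Blue 5, Green 2.
Hamilton: Red 5, Blue 5, Green 1.
Green gets 2 under Webster and 1 under Hamilton.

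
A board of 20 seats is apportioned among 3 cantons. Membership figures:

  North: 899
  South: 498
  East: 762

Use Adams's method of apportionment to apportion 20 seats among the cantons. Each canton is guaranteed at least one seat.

Standard divisor 2159/20 ≈ 107.95; standard quotas: North 8.328, South 4.613, East 7.059.
Rounding up gives 9, 5, 8 = 22 seats, so the divisor must be adjusted.
With modified divisor 120: modified quotas North 7.492, South 4.150, East 6.350.
Rounding up: North 8, South 5, East 7 (total 20).

North 8; South 5; East 7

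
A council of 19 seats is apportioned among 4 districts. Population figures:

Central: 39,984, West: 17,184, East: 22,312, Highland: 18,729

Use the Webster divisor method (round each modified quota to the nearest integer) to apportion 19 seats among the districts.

Standard divisor 98209/19 ≈ 5168.895; standard quotas: Central 7.736, West 3.325, East 4.317, Highland 3.623.
Rounding to the nearest integer gives Central 8, West 3, East 4, Highland 4 — total 19, matching the house size, so no adjustment is needed.

Central 8, West 3, East 4, Highland 4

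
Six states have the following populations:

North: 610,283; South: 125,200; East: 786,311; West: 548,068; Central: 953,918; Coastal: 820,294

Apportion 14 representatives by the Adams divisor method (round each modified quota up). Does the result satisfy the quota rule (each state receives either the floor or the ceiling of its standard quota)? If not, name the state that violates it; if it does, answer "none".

Standard quotas: North 2.223, South 0.456, East 2.864, West 1.996, Central 3.474, Coastal 2.987.
Adams allocation: North 2, South 1, East 3, West 2, Central 3, Coastal 3.
Every allocation lies between the lower and upper quota.

none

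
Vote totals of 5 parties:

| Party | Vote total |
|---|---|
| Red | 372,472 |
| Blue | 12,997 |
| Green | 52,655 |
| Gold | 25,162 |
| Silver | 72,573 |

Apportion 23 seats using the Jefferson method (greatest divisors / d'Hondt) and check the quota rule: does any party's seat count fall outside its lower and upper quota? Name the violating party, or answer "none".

Standard quotas: Red 15.987, Blue 0.558, Green 2.260, Gold 1.080, Silver 3.115.
Jefferson allocation: Red 17, Blue 0, Green 2, Gold 1, Silver 3.
Red has quota 15.987 (lower 15, upper 16) but receives 17 — outside the quota interval.

Red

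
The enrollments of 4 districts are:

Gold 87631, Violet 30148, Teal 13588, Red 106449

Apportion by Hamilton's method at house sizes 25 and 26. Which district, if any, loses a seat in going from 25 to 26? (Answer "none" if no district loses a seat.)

Teal

At 25 seats: Gold 9, Violet 3, Teal 2, Red 11.
At 26 seats: Gold 10, Violet 3, Teal 1, Red 12.
Teal drops from 2 to 1.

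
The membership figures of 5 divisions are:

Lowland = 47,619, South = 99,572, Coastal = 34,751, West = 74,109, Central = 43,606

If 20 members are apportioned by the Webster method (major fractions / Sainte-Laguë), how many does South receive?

7

Standard divisor 299657/20 ≈ 14982.85; standard quotas: Lowland 3.178, South 6.646, Coastal 2.319, West 4.946, Central 2.910.
Rounding to the nearest integer gives Lowland 3, South 7, Coastal 2, West 5, Central 3 — total 20, matching the house size, so no adjustment is needed.
South receives 7.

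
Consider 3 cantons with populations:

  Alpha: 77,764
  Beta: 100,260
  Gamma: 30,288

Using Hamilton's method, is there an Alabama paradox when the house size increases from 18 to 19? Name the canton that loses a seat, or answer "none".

At 18 seats: Alpha 7, Beta 9, Gamma 2.
At 19 seats: Alpha 7, Beta 9, Gamma 3.
No canton's allocation decreased.

none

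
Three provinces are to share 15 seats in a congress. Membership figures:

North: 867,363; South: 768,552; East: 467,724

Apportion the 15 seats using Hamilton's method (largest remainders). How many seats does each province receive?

North 6; South 6; East 3

The standard divisor is 2103639/15 ≈ 140242.6.
Standard quotas: North 6.1847, South 5.4802, East 3.3351.
Lower quotas: North 6, South 5, East 3 (sum 14, leaving 1 seat).
Remainders in descending order: South 0.4802, East 0.3351, North 0.1847.
The surplus seat goes to South.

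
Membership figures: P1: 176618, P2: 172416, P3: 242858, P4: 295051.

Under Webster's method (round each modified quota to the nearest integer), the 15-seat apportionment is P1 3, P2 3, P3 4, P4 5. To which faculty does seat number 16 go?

Priority for the next seat is population ÷ (current seats + 0.5).
Priorities: P1 50462.286, P2 49261.714, P3 53968.444, P4 53645.636.
Highest priority: P3.

P3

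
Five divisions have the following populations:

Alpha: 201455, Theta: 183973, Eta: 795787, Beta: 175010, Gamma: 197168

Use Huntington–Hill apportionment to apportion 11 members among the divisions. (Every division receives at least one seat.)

With divisor 140935: modified quotas Alpha 1.429, Theta 1.305, Eta 5.646, Beta 1.242, Gamma 1.399.
Geometric-mean thresholds: Alpha √(1·2)=1.414, Theta √(1·2)=1.414, Eta √(5·6)=5.477, Beta √(1·2)=1.414, Gamma √(1·2)=1.414.
Each quota rounded against its threshold gives Alpha 2, Theta 1, Eta 6, Beta 1, Gamma 1 (total 11).

Alpha 2, Theta 1, Eta 6, Beta 1, Gamma 1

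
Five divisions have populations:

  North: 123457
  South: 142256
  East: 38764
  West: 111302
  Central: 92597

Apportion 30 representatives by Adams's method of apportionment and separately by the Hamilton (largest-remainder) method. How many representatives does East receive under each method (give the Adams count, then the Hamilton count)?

3 and 2

Adams: North 7, South 8, East 3, West 7, Central 5.
Hamilton: North 7, South 8, East 2, West 7, Central 6.
East gets 3 under Adams and 2 under Hamilton.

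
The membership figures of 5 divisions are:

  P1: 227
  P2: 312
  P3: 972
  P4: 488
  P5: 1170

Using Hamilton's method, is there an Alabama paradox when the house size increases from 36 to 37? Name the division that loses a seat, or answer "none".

At 36 seats: P1 3, P2 4, P3 11, P4 5, P5 13.
At 37 seats: P1 3, P2 3, P3 11, P4 6, P5 14.
P2 drops from 4 to 3.

P2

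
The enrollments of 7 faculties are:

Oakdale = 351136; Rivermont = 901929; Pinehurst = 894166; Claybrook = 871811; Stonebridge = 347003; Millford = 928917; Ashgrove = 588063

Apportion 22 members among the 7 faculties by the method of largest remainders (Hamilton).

Oakdale=2; Rivermont=4; Pinehurst=4; Claybrook=4; Stonebridge=1; Millford=4; Ashgrove=3

Standard divisor: 4883025 ÷ 22 ≈ 221955.682.
Standard quotas: Oakdale 1.5820, Rivermont 4.0636, Pinehurst 4.0286, Claybrook 3.9279, Stonebridge 1.5634, Millford 4.1851, Ashgrove 2.6495.
Lower quotas: Oakdale 1, Rivermont 4, Pinehurst 4, Claybrook 3, Stonebridge 1, Millford 4, Ashgrove 2 (sum 19, leaving 3 seats).
Remainders in descending order: Claybrook 0.9279, Ashgrove 0.6495, Oakdale 0.5820, Stonebridge 0.5634, Millford 0.1851, Rivermont 0.0636, Pinehurst 0.0286.
The surplus seats go to Claybrook, Ashgrove, Oakdale.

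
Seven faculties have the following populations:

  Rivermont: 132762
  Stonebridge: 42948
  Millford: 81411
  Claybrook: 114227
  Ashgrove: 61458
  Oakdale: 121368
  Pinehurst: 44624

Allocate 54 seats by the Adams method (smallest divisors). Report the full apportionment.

Rivermont=12, Stonebridge=4, Millford=7, Claybrook=10, Ashgrove=6, Oakdale=11, Pinehurst=4

Standard divisor 598798/54 ≈ 11088.852; standard quotas: Rivermont 11.973, Stonebridge 3.873, Millford 7.342, Claybrook 10.301, Ashgrove 5.542, Oakdale 10.945, Pinehurst 4.024.
Rounding up gives 12, 4, 8, 11, 6, 11, 5 = 57 seats, so the divisor must be adjusted.
With modified divisor 11800: modified quotas Rivermont 11.251, Stonebridge 3.640, Millford 6.899, Claybrook 9.680, Ashgrove 5.208, Oakdale 10.285, Pinehurst 3.782.
Rounding up: Rivermont 12, Stonebridge 4, Millford 7, Claybrook 10, Ashgrove 6, Oakdale 11, Pinehurst 4 (total 54).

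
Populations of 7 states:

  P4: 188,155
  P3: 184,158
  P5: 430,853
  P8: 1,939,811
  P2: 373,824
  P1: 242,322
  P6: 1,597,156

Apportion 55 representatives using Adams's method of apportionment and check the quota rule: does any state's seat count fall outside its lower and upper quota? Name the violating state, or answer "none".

Standard quotas: P4 2.088, P3 2.044, P5 4.781, P8 21.526, P2 4.148, P1 2.689, P6 17.724.
Adams allocation: P4 3, P3 2, P5 5, P8 21, P2 4, P1 3, P6 17.
Every allocation lies between the lower and upper quota.

none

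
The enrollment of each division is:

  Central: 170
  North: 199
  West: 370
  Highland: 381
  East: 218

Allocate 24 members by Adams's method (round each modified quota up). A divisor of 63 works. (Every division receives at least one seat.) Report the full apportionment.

Central=3; North=4; West=6; Highland=7; East=4

With modified divisor 63: modified quotas Central 2.698, North 3.159, West 5.873, Highland 6.048, East 3.460.
Rounding up: Central 3, North 4, West 6, Highland 7, East 4 (total 24).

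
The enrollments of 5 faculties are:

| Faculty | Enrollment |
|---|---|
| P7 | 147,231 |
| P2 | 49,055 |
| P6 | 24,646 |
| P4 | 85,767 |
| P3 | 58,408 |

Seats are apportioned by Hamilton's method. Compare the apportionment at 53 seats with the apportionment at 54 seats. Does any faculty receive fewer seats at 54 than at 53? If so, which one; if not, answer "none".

At 53 seats: P7 21, P2 7, P6 4, P4 12, P3 9.
At 54 seats: P7 22, P2 7, P6 4, P4 13, P3 8.
P3 drops from 9 to 8.

P3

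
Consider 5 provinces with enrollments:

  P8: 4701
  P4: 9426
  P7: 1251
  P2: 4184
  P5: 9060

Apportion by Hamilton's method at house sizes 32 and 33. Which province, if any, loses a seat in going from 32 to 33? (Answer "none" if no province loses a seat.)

At 32 seats: P8 5, P4 11, P7 1, P2 5, P5 10.
At 33 seats: P8 5, P4 11, P7 1, P2 5, P5 11.
No province's allocation decreased.

none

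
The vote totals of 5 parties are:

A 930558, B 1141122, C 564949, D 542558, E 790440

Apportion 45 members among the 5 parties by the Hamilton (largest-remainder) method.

The standard divisor is 3969627/45 ≈ 88213.933.
Standard quotas: A 10.5489, B 12.9358, C 6.4043, D 6.1505, E 8.9605.
Lower quotas: A 10, B 12, C 6, D 6, E 8 (sum 42, leaving 3 seats).
Remainders in descending order: E 0.9605, B 0.9358, A 0.5489, C 0.4043, D 0.1505.
The surplus seats go to E, B, A.

A: 11, B: 13, C: 6, D: 6, E: 9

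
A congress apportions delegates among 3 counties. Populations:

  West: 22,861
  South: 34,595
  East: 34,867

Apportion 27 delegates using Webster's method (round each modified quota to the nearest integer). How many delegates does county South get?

10

Standard divisor 92323/27 ≈ 3419.37; standard quotas: West 6.686, South 10.117, East 10.197.
Rounding to the nearest integer gives West 7, South 10, East 10 — total 27, matching the house size, so no adjustment is needed.
South receives 10.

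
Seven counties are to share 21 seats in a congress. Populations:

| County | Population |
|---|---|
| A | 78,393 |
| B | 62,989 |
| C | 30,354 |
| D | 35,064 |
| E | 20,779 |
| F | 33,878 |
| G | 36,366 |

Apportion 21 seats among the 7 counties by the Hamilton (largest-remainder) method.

A: 6, B: 4, C: 2, D: 3, E: 1, F: 2, G: 3

The standard divisor is 297823/21 ≈ 14182.048.
Standard quotas: A 5.5276, B 4.4415, C 2.1403, D 2.4724, E 1.4652, F 2.3888, G 2.5642.
Lower quotas: A 5, B 4, C 2, D 2, E 1, F 2, G 2 (sum 18, leaving 3 seats).
Remainders in descending order: G 0.5642, A 0.5276, D 0.4724, E 0.4652, B 0.4415, F 0.3888, C 0.1403.
Largest remainders: G, A, D receive the extra seats.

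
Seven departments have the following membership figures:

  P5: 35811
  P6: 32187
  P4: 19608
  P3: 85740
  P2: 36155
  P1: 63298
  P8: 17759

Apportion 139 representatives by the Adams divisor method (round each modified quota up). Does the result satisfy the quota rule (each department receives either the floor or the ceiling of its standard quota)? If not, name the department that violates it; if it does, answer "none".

Standard quotas: P5 17.132, P6 15.398, P4 9.380, P3 41.017, P2 17.296, P1 30.281, P8 8.496.
Adams allocation: P5 17, P6 16, P4 10, P3 40, P2 17, P1 30, P8 9.
P3 has quota 41.017 (lower 41, upper 42) but receives 40 — outside the quota interval.

P3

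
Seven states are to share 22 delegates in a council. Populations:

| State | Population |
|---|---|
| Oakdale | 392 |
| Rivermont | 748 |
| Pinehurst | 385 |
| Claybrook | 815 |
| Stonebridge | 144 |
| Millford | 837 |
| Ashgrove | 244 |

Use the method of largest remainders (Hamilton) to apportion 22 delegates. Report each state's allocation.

The standard divisor is 3565/22 ≈ 162.045.
Standard quotas: Oakdale 2.419, Rivermont 4.616, Pinehurst 2.376, Claybrook 5.029, Stonebridge 0.889, Millford 5.165, Ashgrove 1.506.
Lower quotas: Oakdale 2, Rivermont 4, Pinehurst 2, Claybrook 5, Stonebridge 0, Millford 5, Ashgrove 1 (sum 19, leaving 3 seats).
Remainders in descending order: Stonebridge 0.889, Rivermont 0.616, Ashgrove 0.506, Oakdale 0.419, Pinehurst 0.376, Millford 0.165, Claybrook 0.029.
Largest remainders: Stonebridge, Rivermont, Ashgrove receive the extra seats.

Oakdale=2, Rivermont=5, Pinehurst=2, Claybrook=5, Stonebridge=1, Millford=5, Ashgrove=2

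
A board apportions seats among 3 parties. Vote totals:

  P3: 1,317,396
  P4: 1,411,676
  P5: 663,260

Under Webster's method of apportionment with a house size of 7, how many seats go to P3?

3

Standard divisor 3392332/7 ≈ 484618.857; standard quotas: P3 2.718, P4 2.913, P5 1.369.
Rounding to the nearest integer gives P3 3, P4 3, P5 1 — total 7, matching the house size, so no adjustment is needed.
P3 receives 3.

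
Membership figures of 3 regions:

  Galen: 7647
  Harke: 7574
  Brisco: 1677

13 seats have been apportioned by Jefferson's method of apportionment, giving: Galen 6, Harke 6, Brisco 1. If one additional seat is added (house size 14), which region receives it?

Priority for the next seat is population ÷ (current seats + 1).
Priorities: Galen 1092.429, Harke 1082.000, Brisco 838.500.
Highest priority: Galen.

Galen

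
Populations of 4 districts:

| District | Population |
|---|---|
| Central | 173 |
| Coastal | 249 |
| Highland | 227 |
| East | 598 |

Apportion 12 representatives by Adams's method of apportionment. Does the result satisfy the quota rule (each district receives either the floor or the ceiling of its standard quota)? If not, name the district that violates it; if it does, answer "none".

Standard quotas: Central 1.665, Coastal 2.396, Highland 2.184, East 5.755.
Adams allocation: Central 2, Coastal 3, Highland 2, East 5.
Every allocation lies between the lower and upper quota.

none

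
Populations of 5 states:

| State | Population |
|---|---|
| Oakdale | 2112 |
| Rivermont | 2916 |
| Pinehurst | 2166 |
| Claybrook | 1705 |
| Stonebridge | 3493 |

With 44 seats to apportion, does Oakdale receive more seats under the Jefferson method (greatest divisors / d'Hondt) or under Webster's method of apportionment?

Webster

Jefferson: Oakdale 7, Rivermont 10, Pinehurst 8, Claybrook 6, Stonebridge 13.
Webster: Oakdale 8, Rivermont 10, Pinehurst 8, Claybrook 6, Stonebridge 12.
Oakdale gets 7 under Jefferson and 8 under Webster.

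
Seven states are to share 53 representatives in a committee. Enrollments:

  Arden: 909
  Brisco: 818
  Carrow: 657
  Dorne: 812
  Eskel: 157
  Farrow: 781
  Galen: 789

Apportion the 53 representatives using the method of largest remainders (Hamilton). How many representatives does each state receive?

Arden 10, Brisco 9, Carrow 7, Dorne 9, Eskel 2, Farrow 8, Galen 8

The standard divisor is 4923/53 ≈ 92.887.
Standard quotas: Arden 9.786, Brisco 8.806, Carrow 7.073, Dorne 8.742, Eskel 1.690, Farrow 8.408, Galen 8.494.
Lower quotas: Arden 9, Brisco 8, Carrow 7, Dorne 8, Eskel 1, Farrow 8, Galen 8 (sum 49, leaving 4 seats).
Remainders in descending order: Brisco 0.806, Arden 0.786, Dorne 0.742, Eskel 0.690, Galen 0.494, Farrow 0.408, Carrow 0.073.
The surplus seats go to Brisco, Arden, Dorne, Eskel.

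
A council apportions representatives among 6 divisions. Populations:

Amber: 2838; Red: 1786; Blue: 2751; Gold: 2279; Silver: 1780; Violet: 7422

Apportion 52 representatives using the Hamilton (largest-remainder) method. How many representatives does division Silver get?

5

Total 18856; standard divisor 18856/52 ≈ 362.615.
Standard quotas: Amber 7.8265, Red 4.9253, Blue 7.5866, Gold 6.2849, Silver 4.9088, Violet 20.4680.
Lower quotas: Amber 7, Red 4, Blue 7, Gold 6, Silver 4, Violet 20 (sum 48, leaving 4 seats).
Remainders in descending order: Red 0.9253, Silver 0.9088, Amber 0.8265, Blue 0.5866, Violet 0.4680, Gold 0.2849.
Largest remainders: Red, Silver, Amber, Blue receive the extra seats.
Silver receives 5.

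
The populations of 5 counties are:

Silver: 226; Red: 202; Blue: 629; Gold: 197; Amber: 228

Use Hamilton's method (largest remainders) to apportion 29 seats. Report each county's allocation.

The standard divisor is 1482/29 ≈ 51.103.
Standard quotas: Silver 4.422, Red 3.953, Blue 12.308, Gold 3.855, Amber 4.462.
Lower quotas: Silver 4, Red 3, Blue 12, Gold 3, Amber 4 (sum 26, leaving 3 seats).
Remainders in descending order: Red 0.953, Gold 0.855, Amber 0.462, Silver 0.422, Blue 0.308.
The surplus seats go to Red, Gold, Amber.

Silver 4; Red 4; Blue 12; Gold 4; Amber 5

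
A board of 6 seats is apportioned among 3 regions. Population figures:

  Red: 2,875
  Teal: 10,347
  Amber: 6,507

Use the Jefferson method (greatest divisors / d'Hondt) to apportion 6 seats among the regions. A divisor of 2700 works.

With modified divisor 2700: modified quotas Red 1.065, Teal 3.832, Amber 2.410.
Rounding down: Red 1, Teal 3, Amber 2 (total 6).

Red: 1, Teal: 3, Amber: 2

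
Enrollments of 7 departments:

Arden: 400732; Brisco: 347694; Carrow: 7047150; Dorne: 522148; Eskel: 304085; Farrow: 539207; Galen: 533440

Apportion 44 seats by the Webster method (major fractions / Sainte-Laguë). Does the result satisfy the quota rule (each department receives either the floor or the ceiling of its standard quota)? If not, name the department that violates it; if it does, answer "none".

Carrow

Standard quotas: Arden 1.819, Brisco 1.578, Carrow 31.985, Dorne 2.370, Eskel 1.380, Farrow 2.447, Galen 2.421.
Webster allocation: Arden 2, Brisco 2, Carrow 33, Dorne 2, Eskel 1, Farrow 2, Galen 2.
Carrow has quota 31.985 (lower 31, upper 32) but receives 33 — outside the quota interval.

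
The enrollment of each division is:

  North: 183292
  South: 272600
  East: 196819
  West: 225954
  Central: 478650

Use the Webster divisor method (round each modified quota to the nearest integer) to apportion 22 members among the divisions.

North: 3, South: 4, East: 3, West: 4, Central: 8

Standard divisor 1357315/22 ≈ 61696.136; standard quotas: North 2.971, South 4.418, East 3.190, West 3.662, Central 7.758.
Rounding to the nearest integer gives North 3, South 4, East 3, West 4, Central 8 — total 22, matching the house size, so no adjustment is needed.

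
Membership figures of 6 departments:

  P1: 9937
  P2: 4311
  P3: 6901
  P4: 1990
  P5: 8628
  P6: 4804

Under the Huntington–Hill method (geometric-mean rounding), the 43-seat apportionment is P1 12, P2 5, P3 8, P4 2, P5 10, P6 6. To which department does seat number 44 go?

Priority for the next seat is population ÷ (√(s·(s+1))).
Priorities: P1 795.597, P2 787.077, P3 813.291, P4 812.414, P5 822.648, P6 741.273.
Highest priority: P5.

P5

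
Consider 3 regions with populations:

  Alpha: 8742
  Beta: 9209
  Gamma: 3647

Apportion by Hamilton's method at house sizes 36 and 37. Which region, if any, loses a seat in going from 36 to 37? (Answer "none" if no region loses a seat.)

At 36 seats: Alpha 15, Beta 15, Gamma 6.
At 37 seats: Alpha 15, Beta 16, Gamma 6.
No region's allocation decreased.

none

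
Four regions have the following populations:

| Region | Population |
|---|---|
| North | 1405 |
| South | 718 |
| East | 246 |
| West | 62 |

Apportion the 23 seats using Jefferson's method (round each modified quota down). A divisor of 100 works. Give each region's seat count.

North 14, South 7, East 2, West 0

With modified divisor 100: modified quotas North 14.050, South 7.180, East 2.460, West 0.620.
Rounding down: North 14, South 7, East 2, West 0 (total 23).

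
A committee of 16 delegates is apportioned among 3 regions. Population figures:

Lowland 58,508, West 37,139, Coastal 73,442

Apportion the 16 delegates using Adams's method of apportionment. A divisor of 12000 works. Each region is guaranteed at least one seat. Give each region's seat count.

Lowland 5; West 4; Coastal 7

With modified divisor 12000: modified quotas Lowland 4.876, West 3.095, Coastal 6.120.
Rounding up: Lowland 5, West 4, Coastal 7 (total 16).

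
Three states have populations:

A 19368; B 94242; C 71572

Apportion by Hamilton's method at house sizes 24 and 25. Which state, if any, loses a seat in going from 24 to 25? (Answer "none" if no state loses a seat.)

A

At 24 seats: A 3, B 12, C 9.
At 25 seats: A 2, B 13, C 10.
A drops from 3 to 2.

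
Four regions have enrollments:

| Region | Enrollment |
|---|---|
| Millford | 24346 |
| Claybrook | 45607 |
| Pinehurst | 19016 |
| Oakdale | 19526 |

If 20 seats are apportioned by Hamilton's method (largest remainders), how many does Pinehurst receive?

Total 108495; standard divisor 108495/20 ≈ 5424.75.
Standard quotas: Millford 4.4879, Claybrook 8.4072, Pinehurst 3.5054, Oakdale 3.5994.
Lower quotas: Millford 4, Claybrook 8, Pinehurst 3, Oakdale 3 (sum 18, leaving 2 seats).
Remainders in descending order: Oakdale 0.5994, Pinehurst 0.5054, Millford 0.4879, Claybrook 0.4072.
The surplus seats go to Oakdale, Pinehurst.
Pinehurst receives 4.

4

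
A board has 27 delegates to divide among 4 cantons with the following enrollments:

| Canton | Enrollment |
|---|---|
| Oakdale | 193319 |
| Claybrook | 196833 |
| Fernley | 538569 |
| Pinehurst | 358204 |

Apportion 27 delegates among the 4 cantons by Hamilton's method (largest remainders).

Standard divisor: 1286925 ÷ 27 ≈ 47663.889.
Standard quotas: Oakdale 4.0559, Claybrook 4.1296, Fernley 11.2993, Pinehurst 7.5152.
Lower quotas: Oakdale 4, Claybrook 4, Fernley 11, Pinehurst 7 (sum 26, leaving 1 seat).
Remainders in descending order: Pinehurst 0.5152, Fernley 0.2993, Claybrook 0.1296, Oakdale 0.0559.
The surplus seat goes to Pinehurst.

Oakdale=4, Claybrook=4, Fernley=11, Pinehurst=8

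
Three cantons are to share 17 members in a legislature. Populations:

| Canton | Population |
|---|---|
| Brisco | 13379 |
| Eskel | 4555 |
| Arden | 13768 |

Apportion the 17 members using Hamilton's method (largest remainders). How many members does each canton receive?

The standard divisor is 31702/17 ≈ 1864.824.
Standard quotas: Brisco 7.1744, Eskel 2.4426, Arden 7.3830.
Lower quotas: Brisco 7, Eskel 2, Arden 7 (sum 16, leaving 1 seat).
Remainders in descending order: Eskel 0.4426, Arden 0.3830, Brisco 0.1744.
The surplus seat goes to Eskel.

Brisco 7; Eskel 3; Arden 7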